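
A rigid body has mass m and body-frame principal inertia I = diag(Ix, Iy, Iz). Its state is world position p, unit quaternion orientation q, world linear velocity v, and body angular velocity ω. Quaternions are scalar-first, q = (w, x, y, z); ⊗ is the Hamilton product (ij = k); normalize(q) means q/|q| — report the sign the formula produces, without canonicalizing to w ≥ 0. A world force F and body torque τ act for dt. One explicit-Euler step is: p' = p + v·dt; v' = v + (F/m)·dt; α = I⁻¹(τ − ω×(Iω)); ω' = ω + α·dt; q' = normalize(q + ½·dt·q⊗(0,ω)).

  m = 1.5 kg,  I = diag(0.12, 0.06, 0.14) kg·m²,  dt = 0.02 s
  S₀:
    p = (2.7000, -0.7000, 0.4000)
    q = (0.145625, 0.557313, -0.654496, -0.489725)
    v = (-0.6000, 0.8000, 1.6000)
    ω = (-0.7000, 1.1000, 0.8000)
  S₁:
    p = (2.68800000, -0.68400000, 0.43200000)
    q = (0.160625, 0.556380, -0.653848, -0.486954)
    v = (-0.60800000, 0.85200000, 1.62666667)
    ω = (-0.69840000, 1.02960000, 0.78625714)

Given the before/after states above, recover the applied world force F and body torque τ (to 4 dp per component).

F = (-0.6000, 3.9000, 2.0000)
τ = (0.0800, -0.2000, -0.0500)

Δω = ω₁−ω₀ = (0.00160000, -0.07040000, -0.01374286)
τ = I·(Δω/dt) + ω₀×(Iω₀) = (0.0800, -0.2000, -0.0500)
Δv = v₁−v₀ = (-0.00800000, 0.05200000, 0.02666667)
m·(v₁−v₀)/dt = (-0.6000, 3.9000, 2.0000)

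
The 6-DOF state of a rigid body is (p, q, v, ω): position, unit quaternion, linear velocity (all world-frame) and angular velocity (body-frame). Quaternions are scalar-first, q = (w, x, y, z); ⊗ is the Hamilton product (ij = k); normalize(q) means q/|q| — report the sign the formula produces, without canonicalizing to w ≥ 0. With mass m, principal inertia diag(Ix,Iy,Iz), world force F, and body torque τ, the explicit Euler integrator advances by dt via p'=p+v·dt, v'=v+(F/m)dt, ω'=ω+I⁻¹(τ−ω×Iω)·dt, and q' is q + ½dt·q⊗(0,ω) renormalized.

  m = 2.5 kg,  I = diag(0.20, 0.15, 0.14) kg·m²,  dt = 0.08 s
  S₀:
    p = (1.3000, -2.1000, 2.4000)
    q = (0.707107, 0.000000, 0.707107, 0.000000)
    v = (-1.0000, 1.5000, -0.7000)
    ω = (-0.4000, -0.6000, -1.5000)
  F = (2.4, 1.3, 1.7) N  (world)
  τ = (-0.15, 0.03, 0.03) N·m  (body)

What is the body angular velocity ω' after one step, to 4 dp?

angular accel α = (-0.7050, -0.0400, 0.3000)
ω + α·dt = (-0.4564, -0.6032, -1.4760)

ω' = (-0.4564, -0.6032, -1.4760)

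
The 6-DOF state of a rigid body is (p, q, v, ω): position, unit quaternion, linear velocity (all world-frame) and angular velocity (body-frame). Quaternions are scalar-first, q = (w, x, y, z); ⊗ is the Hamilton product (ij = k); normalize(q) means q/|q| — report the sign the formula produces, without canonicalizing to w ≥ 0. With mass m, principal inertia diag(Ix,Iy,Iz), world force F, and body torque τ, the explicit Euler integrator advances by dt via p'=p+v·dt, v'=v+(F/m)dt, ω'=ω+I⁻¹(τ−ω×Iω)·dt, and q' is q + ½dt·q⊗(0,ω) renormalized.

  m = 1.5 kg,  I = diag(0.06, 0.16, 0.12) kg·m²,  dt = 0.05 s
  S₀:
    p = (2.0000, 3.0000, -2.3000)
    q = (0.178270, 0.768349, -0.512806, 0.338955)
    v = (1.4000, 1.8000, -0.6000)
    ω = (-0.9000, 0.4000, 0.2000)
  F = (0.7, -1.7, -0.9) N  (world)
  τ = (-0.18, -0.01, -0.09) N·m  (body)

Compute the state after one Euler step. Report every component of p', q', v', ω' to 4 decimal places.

p' = (2.0700, 3.0900, -2.3300)
q' = (0.1989, 0.7581, -0.5223, 0.3359)
v' = (1.4233, 1.7433, -0.6300)
ω' = (-1.0473, 0.3935, 0.1775)

linear accel F/m = (0.4667, -1.1333, -0.6000)
p + v·dt = (2.0700, 3.0900, -2.3300)
new velocity v' = (1.4233, 1.7433, -0.6300)
α = I⁻¹(τ − ω×Iω) = (-2.9467, -0.1300, -0.4500)
ω' = ω + α·dt = (-1.0473, 0.3935, 0.1775)
q⊗(0,ω) = (0.8288455, -0.3985862, -0.3874213, -0.1185318)
updated quaternion q' = (0.1989, 0.7581, -0.5223, 0.3359)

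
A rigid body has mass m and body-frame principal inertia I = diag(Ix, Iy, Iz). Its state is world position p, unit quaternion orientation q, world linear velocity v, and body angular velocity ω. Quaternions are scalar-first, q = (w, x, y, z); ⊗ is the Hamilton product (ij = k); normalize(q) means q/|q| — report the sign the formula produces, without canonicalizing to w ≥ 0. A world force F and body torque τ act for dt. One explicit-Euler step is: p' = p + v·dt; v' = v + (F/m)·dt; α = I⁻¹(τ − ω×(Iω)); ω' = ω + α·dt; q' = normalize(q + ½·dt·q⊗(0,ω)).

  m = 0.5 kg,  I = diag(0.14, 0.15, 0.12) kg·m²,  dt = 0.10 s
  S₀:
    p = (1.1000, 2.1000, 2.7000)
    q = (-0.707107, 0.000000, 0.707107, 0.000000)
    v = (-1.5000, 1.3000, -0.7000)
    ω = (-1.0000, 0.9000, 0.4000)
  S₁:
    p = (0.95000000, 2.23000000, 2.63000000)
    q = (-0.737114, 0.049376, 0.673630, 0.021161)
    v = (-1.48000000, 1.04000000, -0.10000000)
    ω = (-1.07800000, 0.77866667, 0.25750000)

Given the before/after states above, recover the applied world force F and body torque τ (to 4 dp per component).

F = (0.1000, -1.3000, 3.0000)
τ = (-0.1200, -0.1900, -0.1800)

velocity change Δv = (0.02000000, -0.26000000, 0.60000000)
applied force F = (0.1000, -1.3000, 3.0000)
rate change Δω = (-0.07800000, -0.12133333, -0.14250000)
applied torque τ = (-0.1200, -0.1900, -0.1800)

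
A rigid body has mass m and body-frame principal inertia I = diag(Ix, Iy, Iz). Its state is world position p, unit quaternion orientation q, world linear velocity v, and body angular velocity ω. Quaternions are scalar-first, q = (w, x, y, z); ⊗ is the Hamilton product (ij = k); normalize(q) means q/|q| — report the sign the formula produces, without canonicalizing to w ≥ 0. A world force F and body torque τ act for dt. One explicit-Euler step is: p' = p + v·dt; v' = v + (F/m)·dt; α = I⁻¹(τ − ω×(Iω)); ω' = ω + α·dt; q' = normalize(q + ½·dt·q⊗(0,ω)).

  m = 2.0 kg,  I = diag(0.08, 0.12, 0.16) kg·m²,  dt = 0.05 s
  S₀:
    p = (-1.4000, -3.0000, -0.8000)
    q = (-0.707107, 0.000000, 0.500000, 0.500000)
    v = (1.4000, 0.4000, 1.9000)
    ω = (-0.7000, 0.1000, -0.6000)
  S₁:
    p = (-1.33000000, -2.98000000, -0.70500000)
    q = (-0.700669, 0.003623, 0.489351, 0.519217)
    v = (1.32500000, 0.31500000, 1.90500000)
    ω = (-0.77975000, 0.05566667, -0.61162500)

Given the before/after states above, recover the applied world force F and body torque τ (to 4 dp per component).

F = (-3.0000, -3.4000, 0.2000)
τ = (-0.1300, -0.1400, -0.0400)

velocity change Δv = (-0.07500000, -0.08500000, 0.00500000)
F = m·Δv/dt = (-3.0000, -3.4000, 0.2000)
rate change Δω = (-0.07975000, -0.04433333, -0.01162500)
I·α + gyro = (-0.1300, -0.1400, -0.0400)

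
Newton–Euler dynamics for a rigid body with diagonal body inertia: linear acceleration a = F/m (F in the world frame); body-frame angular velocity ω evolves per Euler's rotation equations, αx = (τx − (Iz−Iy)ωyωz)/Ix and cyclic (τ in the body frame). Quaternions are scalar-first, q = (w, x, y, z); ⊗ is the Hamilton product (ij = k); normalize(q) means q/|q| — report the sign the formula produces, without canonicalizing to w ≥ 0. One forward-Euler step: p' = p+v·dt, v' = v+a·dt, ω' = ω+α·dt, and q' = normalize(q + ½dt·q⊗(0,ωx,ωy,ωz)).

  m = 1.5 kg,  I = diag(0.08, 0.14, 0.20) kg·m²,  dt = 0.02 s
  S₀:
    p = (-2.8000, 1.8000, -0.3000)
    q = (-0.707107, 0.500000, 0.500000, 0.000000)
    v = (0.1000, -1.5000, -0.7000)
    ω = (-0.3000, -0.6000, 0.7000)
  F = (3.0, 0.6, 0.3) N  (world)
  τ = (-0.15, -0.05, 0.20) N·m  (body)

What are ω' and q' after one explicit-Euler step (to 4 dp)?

ω×(Iω) gyroscopic = (-0.0252, 0.0252, 0.0108)
(τ − ω×Iω)/I = (-1.5600, -0.5371, 0.9460)
ω + α·dt = (-0.3312, -0.6107, 0.7189)
Hamilton product q⊗(0,ω) = (0.4500000, 0.5621321, 0.0742642, -0.6449749)
updated quaternion q' = (-0.7026, 0.5056, 0.5007, -0.0064)

ω' = (-0.3312, -0.6107, 0.7189)
q' = (-0.7026, 0.5056, 0.5007, -0.0064)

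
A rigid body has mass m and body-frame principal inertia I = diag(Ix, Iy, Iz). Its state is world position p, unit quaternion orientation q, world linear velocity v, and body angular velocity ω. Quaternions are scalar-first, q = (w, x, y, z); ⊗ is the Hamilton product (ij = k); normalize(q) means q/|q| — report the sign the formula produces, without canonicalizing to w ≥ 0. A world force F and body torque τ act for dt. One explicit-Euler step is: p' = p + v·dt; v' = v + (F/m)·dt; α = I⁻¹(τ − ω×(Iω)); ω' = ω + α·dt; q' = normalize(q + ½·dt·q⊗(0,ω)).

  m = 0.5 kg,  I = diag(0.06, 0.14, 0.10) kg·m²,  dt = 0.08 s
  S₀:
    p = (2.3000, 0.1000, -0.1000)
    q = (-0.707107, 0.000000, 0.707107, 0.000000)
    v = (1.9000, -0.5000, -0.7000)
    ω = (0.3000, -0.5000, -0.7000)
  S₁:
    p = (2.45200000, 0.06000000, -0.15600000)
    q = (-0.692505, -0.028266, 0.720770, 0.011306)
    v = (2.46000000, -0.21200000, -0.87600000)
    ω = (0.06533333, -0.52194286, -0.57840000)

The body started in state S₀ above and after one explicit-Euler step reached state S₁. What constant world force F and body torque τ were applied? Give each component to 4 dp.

Δω = ω₁−ω₀ = (-0.23466667, -0.02194286, 0.12160000)
gyro term ω₀×Iω₀ = (-0.0140, 0.0084, -0.0120)
τ = I·(Δω/dt) + ω₀×(Iω₀) = (-0.1900, -0.0300, 0.1400)
velocity change Δv = (0.56000000, 0.28800000, -0.17600000)
F = m·Δv/dt = (3.5000, 1.8000, -1.1000)

F = (3.5000, 1.8000, -1.1000)
τ = (-0.1900, -0.0300, 0.1400)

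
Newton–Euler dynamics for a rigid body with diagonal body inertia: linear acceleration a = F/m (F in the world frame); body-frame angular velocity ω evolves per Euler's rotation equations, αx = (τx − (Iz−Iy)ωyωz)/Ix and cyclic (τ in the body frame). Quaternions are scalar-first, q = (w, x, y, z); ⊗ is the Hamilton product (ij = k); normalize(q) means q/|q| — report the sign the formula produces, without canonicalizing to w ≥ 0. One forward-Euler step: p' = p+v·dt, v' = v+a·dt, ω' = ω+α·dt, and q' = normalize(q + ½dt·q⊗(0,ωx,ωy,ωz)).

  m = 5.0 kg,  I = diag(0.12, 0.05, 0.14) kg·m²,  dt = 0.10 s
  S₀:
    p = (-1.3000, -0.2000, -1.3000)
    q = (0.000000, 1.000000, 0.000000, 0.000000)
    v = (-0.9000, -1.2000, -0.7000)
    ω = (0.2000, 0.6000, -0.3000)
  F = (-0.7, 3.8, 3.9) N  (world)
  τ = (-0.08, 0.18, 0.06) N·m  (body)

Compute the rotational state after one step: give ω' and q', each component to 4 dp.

angular accel α = (-0.5317, 3.5760, 0.4886)
ω' = ω + α·dt = (0.1468, 0.9576, -0.2511)
q⊗(0,ω) = (-0.2000000, 0.0000000, 0.3000000, 0.6000000)
q' = normalize(q + ½dt·q⊗(0,ω)) = (-0.0100, 0.9994, 0.0150, 0.0300)

ω' = (0.1468, 0.9576, -0.2511)
q' = (-0.0100, 0.9994, 0.0150, 0.0300)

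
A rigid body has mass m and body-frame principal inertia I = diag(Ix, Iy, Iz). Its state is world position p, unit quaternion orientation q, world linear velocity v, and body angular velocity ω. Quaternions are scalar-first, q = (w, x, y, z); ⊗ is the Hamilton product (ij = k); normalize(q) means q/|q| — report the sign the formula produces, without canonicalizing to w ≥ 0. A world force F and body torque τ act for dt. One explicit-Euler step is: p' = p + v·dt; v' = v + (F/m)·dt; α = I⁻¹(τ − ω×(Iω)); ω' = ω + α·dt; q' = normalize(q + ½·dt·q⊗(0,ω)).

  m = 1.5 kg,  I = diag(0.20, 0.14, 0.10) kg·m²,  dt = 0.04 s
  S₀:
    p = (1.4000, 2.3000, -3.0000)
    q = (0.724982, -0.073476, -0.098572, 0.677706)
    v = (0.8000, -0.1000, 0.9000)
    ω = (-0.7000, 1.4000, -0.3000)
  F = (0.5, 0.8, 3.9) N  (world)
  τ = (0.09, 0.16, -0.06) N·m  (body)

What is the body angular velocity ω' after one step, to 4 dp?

gyro term ω×Iω = (0.0168, 0.0210, 0.0588)
angular accel α = (0.3660, 0.9929, -1.1880)
ω + α·dt = (-0.6854, 1.4397, -0.3475)

ω' = (-0.6854, 1.4397, -0.3475)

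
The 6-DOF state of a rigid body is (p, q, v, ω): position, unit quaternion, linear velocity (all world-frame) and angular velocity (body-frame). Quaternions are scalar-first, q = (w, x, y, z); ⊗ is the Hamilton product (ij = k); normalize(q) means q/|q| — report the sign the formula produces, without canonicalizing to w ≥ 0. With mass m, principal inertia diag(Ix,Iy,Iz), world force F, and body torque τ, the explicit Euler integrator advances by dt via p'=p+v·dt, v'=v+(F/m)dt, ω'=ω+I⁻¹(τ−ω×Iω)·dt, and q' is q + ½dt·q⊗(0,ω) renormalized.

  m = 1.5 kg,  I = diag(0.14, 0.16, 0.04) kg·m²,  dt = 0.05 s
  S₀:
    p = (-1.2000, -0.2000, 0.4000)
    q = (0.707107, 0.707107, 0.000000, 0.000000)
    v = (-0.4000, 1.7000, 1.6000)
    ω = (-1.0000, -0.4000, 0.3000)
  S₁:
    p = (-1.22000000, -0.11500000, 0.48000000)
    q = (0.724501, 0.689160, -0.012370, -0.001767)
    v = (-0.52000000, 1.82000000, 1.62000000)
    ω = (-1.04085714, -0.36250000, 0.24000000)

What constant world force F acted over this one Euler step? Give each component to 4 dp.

velocity change Δv = (-0.12000000, 0.12000000, 0.02000000)
F = m·Δv/dt = (-3.6000, 3.6000, 0.6000)

F = (-3.6000, 3.6000, 0.6000)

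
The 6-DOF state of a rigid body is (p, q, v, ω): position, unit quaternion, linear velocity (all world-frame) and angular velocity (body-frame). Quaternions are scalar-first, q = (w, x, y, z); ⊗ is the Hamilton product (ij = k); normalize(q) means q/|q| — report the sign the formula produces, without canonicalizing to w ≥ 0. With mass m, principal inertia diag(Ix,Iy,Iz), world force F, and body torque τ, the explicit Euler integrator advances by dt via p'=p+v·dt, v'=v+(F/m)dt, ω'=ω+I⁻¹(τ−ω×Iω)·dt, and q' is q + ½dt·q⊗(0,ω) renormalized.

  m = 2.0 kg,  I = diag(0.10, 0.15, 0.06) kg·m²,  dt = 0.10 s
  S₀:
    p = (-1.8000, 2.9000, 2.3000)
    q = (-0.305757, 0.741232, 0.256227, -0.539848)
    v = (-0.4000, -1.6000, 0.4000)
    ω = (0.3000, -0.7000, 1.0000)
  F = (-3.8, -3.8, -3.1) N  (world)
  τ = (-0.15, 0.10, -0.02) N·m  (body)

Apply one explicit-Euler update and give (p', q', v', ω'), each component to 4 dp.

p' = (-1.8400, 2.7400, 2.3400)
q' = (-0.2804, 0.7291, 0.2213, -0.5838)
v' = (-0.5900, -1.7900, 0.2450)
ω' = (0.0870, -0.6413, 0.9842)

p' = p + v·dt = (-1.8400, 2.7400, 2.3400)
new velocity v' = (-0.5900, -1.7900, 0.2450)
angular accel α = (-2.1300, 0.5867, -0.1583)
ω + α·dt = (0.0870, -0.6413, 0.9842)
2q̇ = q⊗(0,ω) = (0.4968373, -0.2133937, -0.6891565, -0.9014875)
q' = normalize(q + ½dt·q⊗(0,ω)) = (-0.2804, 0.7291, 0.2213, -0.5838)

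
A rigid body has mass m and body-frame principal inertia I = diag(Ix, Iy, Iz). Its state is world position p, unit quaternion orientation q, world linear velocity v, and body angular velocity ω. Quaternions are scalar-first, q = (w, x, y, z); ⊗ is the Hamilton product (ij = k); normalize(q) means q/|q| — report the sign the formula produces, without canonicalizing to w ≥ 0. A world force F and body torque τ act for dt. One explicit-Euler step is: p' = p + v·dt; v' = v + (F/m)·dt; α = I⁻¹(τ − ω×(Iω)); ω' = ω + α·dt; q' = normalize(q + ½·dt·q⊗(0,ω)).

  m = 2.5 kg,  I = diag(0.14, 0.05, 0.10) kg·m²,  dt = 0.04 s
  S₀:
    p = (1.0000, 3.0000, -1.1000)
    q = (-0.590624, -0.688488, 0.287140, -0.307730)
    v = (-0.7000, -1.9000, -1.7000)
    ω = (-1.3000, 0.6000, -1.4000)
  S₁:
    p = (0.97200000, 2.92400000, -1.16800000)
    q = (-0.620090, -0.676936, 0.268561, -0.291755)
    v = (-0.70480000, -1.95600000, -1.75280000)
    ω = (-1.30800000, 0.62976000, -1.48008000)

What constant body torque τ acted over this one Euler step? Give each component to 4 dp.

Δω = ω₁−ω₀ = (-0.00800000, 0.02976000, -0.08008000)
applied torque τ = (-0.0700, 0.1100, -0.1300)

τ = (-0.0700, 0.1100, -0.1300)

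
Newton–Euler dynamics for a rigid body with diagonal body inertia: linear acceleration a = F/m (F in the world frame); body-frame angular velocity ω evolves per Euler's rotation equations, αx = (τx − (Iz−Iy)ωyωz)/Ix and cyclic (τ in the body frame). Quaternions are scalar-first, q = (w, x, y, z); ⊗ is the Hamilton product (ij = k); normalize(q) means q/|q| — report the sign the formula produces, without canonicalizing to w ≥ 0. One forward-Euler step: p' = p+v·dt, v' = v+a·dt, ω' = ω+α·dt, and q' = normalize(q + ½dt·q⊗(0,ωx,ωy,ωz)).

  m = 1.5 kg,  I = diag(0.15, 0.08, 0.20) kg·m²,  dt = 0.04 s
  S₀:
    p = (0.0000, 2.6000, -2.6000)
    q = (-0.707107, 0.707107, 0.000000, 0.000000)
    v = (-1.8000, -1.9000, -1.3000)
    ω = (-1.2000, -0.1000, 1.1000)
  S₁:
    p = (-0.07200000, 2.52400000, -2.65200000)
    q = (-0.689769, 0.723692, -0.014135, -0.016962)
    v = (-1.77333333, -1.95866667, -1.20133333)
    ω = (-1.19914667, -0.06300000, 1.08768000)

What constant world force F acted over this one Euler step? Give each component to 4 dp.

Δv = v₁−v₀ = (0.02666667, -0.05866667, 0.09866667)
applied force F = (1.0000, -2.2000, 3.7000)

F = (1.0000, -2.2000, 3.7000)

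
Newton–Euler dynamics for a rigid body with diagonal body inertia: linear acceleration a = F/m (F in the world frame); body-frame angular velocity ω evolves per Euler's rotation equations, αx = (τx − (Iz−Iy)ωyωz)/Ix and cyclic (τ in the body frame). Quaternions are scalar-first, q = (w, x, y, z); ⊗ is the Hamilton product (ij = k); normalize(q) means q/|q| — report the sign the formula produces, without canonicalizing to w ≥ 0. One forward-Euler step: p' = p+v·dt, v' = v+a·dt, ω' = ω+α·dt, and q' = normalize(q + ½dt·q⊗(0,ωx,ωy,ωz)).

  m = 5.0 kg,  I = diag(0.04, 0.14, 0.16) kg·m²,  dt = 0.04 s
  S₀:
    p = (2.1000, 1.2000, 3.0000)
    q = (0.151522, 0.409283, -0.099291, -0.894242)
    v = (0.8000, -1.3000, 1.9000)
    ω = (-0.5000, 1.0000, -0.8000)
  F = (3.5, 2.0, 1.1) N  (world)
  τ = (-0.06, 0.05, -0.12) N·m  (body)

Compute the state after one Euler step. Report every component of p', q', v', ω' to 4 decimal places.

p' = (2.1320, 1.1480, 3.0760)
q' = (0.1432, 0.4271, -0.0807, -0.8891)
v' = (0.8280, -1.2840, 1.9088)
ω' = (-0.5440, 1.0280, -0.8175)

a = F/m = (0.7000, 0.4000, 0.2200)
p + v·dt = (2.1320, 1.1480, 3.0760)
new velocity v' = (0.8280, -1.2840, 1.9088)
angular accel α = (-1.1000, 0.7000, -0.4375)
ω' = ω + α·dt = (-0.5440, 1.0280, -0.8175)
Hamilton product q⊗(0,ω) = (-0.4114611, 0.8979138, 0.9260694, 0.2384199)
updated quaternion q' = (0.1432, 0.4271, -0.0807, -0.8891)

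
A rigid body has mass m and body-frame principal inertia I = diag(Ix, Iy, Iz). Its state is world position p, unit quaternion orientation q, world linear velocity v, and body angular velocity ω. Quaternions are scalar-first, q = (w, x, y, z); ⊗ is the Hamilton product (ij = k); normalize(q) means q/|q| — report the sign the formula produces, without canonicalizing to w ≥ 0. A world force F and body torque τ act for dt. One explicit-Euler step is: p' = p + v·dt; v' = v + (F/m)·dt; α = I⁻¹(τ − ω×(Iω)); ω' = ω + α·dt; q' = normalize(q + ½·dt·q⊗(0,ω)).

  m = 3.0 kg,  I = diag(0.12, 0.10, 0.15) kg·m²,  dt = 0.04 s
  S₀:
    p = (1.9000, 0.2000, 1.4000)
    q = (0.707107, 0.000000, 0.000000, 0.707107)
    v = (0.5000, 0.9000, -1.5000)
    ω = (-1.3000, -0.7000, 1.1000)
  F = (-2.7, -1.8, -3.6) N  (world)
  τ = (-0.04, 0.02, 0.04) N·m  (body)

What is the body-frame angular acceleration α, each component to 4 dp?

precession coupling ω×(Iω) = (-0.0385, 0.0429, -0.0182)
(τ − ω×Iω)/I = (-0.0125, -0.2290, 0.3880)

α = (-0.0125, -0.2290, 0.3880)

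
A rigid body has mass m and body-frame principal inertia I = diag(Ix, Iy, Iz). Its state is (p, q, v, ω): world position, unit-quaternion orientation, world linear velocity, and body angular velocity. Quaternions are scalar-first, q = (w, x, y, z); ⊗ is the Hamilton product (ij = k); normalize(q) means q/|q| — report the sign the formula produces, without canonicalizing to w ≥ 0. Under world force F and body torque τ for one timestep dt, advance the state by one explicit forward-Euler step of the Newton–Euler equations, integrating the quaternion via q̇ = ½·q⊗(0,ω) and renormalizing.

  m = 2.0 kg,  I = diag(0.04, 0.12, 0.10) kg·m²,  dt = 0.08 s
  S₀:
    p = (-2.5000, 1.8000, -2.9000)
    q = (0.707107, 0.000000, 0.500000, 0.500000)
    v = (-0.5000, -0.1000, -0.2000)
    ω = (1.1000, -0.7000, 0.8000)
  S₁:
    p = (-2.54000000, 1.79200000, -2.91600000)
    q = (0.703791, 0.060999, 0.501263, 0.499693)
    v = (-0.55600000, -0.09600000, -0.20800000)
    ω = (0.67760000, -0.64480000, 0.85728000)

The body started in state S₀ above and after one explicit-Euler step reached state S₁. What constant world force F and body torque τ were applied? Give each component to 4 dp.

rate change Δω = (-0.42240000, 0.05520000, 0.05728000)
gyro term ω₀×Iω₀ = (0.0112, -0.0528, -0.0616)
τ = I·(Δω/dt) + ω₀×(Iω₀) = (-0.2000, 0.0300, 0.0100)
v₁ − v₀ = (-0.05600000, 0.00400000, -0.00800000)
F = m·Δv/dt = (-1.4000, 0.1000, -0.2000)

F = (-1.4000, 0.1000, -0.2000)
τ = (-0.2000, 0.0300, 0.0100)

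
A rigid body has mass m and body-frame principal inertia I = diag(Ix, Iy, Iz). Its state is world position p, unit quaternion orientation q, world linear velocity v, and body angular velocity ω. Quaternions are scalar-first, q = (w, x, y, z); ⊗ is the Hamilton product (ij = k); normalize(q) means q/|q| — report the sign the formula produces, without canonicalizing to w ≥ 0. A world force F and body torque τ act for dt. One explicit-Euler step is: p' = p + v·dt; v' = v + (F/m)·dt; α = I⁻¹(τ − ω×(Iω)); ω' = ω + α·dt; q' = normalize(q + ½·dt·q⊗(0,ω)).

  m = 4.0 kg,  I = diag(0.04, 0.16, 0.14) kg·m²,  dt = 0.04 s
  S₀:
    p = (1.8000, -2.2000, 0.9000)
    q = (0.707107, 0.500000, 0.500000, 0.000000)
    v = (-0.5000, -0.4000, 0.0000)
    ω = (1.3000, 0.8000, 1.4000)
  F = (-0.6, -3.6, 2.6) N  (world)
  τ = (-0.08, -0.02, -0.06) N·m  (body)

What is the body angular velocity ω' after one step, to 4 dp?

ω' = (1.2424, 0.8405, 1.3472)

precession coupling ω×(Iω) = (-0.0224, -0.1820, 0.1248)
α = I⁻¹(τ − ω×Iω) = (-1.4400, 1.0125, -1.3200)
ω' = ω + α·dt = (1.2424, 0.8405, 1.3472)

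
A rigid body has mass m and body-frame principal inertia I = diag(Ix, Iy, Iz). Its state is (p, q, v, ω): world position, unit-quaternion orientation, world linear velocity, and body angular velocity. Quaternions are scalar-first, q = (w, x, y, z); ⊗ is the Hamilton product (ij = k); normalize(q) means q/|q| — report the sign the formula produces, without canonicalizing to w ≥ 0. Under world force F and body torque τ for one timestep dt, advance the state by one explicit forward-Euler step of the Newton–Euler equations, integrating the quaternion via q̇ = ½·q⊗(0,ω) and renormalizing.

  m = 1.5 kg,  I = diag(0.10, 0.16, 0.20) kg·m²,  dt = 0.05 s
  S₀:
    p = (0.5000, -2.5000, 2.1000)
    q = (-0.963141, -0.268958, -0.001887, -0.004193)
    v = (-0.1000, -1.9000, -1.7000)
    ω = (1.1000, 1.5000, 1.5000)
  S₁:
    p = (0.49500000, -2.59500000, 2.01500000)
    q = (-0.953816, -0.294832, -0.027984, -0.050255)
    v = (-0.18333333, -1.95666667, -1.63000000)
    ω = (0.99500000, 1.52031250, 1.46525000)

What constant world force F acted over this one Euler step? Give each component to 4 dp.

v₁ − v₀ = (-0.08333333, -0.05666667, 0.07000000)
m·(v₁−v₀)/dt = (-2.5000, -1.7000, 2.1000)

F = (-2.5000, -1.7000, 2.1000)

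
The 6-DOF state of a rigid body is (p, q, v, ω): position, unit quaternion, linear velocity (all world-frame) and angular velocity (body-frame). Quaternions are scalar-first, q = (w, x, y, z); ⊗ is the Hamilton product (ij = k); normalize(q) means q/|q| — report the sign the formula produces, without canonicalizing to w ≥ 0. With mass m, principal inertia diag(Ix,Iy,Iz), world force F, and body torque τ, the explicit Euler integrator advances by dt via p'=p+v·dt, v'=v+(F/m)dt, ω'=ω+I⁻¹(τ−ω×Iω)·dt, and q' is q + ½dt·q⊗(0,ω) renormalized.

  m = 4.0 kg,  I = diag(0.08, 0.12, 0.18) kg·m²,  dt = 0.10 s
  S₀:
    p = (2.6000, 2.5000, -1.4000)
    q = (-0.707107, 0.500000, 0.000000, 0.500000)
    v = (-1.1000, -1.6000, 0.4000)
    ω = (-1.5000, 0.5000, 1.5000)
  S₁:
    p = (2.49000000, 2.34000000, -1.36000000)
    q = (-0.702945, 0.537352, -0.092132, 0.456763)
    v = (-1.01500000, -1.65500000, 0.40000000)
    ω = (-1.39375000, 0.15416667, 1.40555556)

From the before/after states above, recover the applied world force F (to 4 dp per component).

velocity change Δv = (0.08500000, -0.05500000, 0.00000000)
m·(v₁−v₀)/dt = (3.4000, -2.2000, 0.0000)

F = (3.4000, -2.2000, 0.0000)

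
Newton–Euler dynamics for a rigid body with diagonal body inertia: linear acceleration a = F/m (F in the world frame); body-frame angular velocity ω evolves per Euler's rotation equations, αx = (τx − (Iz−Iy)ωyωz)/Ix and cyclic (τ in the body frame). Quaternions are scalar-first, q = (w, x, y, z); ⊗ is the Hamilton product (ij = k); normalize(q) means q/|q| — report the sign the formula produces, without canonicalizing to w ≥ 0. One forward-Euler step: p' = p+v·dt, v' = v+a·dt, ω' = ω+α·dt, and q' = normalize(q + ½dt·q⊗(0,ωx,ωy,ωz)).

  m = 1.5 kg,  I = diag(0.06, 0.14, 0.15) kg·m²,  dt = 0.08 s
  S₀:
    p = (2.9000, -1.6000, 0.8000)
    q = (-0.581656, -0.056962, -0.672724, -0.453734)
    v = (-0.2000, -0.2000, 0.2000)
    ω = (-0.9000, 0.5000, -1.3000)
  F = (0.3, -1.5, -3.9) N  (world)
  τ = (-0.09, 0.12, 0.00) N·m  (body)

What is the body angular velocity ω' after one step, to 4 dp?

ω×(Iω) gyroscopic = (-0.0065, -0.1053, -0.0360)
α = I⁻¹(τ − ω×Iω) = (-1.3917, 1.6093, 0.2400)
ω + α·dt = (-1.0113, 0.6287, -1.2808)

ω' = (-1.0113, 0.6287, -1.2808)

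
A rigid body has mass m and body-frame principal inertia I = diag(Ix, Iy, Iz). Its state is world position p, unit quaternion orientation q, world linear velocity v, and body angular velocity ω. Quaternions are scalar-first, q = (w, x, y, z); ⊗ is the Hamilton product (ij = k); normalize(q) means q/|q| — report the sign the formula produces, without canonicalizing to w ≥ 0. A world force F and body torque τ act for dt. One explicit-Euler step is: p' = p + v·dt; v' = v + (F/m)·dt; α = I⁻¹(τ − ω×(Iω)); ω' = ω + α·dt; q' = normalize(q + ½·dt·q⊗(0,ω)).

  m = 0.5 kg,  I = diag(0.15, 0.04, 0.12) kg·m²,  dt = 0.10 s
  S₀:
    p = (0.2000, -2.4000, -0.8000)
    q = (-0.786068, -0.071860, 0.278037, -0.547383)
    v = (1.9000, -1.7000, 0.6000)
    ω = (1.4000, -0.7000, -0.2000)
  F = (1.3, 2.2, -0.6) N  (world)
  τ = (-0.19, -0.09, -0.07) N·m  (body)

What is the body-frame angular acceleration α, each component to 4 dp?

α = (-1.3413, -2.0400, -1.4817)

gyro term ω×Iω = (0.0112, -0.0084, 0.1078)
α = I⁻¹(τ − ω×Iω) = (-1.3413, -2.0400, -1.4817)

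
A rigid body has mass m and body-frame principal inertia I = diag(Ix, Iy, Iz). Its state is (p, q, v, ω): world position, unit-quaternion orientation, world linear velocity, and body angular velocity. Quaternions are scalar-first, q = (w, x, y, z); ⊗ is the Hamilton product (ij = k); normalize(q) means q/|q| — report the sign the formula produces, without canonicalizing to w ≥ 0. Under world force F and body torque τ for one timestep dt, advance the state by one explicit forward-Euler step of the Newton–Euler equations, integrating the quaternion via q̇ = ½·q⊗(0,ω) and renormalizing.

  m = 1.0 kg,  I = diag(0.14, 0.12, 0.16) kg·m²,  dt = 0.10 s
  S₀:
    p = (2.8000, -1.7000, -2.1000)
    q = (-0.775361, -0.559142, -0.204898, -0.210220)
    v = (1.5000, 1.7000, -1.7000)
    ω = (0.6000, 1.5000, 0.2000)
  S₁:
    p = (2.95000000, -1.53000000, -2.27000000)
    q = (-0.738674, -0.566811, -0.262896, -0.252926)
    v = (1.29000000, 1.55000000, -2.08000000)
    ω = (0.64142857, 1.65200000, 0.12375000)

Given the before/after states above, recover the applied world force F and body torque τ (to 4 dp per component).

velocity change Δv = (-0.21000000, -0.15000000, -0.38000000)
applied force F = (-2.1000, -1.5000, -3.8000)
rate change Δω = (0.04142857, 0.15200000, -0.07625000)
precession coupling = (0.0120, -0.0024, -0.0180)
applied torque τ = (0.0700, 0.1800, -0.1400)

F = (-2.1000, -1.5000, -3.8000)
τ = (0.0700, 0.1800, -0.1400)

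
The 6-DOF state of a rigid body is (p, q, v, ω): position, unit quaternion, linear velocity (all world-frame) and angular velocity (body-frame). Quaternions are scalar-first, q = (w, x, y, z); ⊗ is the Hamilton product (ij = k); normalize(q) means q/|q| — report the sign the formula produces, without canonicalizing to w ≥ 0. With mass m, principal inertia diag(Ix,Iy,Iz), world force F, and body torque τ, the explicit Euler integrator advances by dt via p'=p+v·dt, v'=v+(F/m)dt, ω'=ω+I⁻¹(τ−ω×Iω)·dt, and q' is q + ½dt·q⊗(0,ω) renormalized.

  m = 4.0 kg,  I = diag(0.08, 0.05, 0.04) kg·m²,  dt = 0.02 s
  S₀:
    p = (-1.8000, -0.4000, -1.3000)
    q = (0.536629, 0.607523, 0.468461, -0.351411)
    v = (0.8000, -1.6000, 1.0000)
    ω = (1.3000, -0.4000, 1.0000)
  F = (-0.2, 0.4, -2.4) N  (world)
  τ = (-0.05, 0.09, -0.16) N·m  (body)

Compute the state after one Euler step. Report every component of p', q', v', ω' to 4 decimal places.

a = F/m = (-0.0500, 0.1000, -0.6000)
p + v·dt = (-1.7840, -0.4320, -1.2800)
v + (F/m)dt = (0.7990, -1.5980, 0.9880)
ω×(Iω) gyroscopic = (0.0040, 0.0520, 0.0156)
angular accel α = (-0.6750, 0.7600, -4.3900)
ω + α·dt = (1.2865, -0.3848, 0.9122)
q⊗(0,ω) = (-0.2509845, 1.0255143, -1.2790089, -0.3153795)
q + ½dt·q⊗(0,ω), renormalized = (0.5340, 0.6177, 0.4556, -0.3545)

p' = (-1.7840, -0.4320, -1.2800)
q' = (0.5340, 0.6177, 0.4556, -0.3545)
v' = (0.7990, -1.5980, 0.9880)
ω' = (1.2865, -0.3848, 0.9122)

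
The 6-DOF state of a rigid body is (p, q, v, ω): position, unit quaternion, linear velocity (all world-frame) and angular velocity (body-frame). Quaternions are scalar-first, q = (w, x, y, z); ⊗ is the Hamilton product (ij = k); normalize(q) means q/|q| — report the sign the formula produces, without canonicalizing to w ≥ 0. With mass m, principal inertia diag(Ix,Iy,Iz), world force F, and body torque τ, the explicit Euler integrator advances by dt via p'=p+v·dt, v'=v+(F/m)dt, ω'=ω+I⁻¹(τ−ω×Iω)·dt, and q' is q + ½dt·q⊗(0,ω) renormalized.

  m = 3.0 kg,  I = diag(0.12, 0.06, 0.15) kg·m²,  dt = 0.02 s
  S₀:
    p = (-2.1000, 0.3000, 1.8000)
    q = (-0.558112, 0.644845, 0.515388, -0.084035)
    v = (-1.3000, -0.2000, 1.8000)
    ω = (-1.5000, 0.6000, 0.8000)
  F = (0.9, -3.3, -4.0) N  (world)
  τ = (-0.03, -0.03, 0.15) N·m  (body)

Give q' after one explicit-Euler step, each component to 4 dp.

q' = (-0.5508, 0.6577, 0.5081, -0.0769)

Hamilton product q⊗(0,ω) = (0.7252627, 1.2998994, -0.7246907, 0.7134994)
q' = normalize(q + ½dt·q⊗(0,ω)) = (-0.5508, 0.6577, 0.5081, -0.0769)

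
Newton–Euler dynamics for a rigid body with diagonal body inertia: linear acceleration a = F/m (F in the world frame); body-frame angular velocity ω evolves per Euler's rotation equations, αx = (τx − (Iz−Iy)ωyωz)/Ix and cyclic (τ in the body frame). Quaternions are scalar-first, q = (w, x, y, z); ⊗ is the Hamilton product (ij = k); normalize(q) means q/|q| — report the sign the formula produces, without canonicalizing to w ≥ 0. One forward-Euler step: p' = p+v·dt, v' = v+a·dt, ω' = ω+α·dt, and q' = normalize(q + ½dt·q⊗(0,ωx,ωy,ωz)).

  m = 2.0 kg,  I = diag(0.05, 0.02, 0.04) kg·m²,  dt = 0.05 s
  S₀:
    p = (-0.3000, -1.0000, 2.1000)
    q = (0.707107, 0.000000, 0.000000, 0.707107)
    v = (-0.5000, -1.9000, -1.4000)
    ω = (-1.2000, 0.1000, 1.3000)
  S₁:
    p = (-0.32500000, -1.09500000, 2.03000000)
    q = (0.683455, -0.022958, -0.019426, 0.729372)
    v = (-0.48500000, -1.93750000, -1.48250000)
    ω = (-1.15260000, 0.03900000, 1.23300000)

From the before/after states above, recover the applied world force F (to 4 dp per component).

F = (0.6000, -1.5000, -3.3000)

velocity change Δv = (0.01500000, -0.03750000, -0.08250000)
F = m·Δv/dt = (0.6000, -1.5000, -3.3000)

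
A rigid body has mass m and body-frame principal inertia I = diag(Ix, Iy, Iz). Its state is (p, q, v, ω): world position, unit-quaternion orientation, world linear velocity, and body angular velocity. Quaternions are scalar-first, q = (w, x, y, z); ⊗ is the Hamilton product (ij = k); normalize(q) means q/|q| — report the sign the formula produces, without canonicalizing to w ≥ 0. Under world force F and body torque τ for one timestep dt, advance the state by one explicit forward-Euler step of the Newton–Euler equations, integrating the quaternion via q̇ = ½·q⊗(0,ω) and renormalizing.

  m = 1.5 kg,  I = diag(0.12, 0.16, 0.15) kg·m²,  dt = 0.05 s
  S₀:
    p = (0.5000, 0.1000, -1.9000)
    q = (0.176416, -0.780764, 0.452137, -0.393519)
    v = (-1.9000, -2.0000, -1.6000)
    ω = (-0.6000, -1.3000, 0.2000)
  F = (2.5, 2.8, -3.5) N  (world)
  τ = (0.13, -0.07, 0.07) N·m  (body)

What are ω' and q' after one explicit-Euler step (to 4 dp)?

angular accel α = (1.0617, -0.4600, 0.2587)
ω + α·dt = (-0.5469, -1.3230, 0.2129)
q⊗(0,ω) = (0.1980235, -0.5269969, 0.1629234, 1.3215586)
q' = normalize(q + ½dt·q⊗(0,ω)) = (0.1812, -0.7934, 0.4559, -0.3602)

ω' = (-0.5469, -1.3230, 0.2129)
q' = (0.1812, -0.7934, 0.4559, -0.3602)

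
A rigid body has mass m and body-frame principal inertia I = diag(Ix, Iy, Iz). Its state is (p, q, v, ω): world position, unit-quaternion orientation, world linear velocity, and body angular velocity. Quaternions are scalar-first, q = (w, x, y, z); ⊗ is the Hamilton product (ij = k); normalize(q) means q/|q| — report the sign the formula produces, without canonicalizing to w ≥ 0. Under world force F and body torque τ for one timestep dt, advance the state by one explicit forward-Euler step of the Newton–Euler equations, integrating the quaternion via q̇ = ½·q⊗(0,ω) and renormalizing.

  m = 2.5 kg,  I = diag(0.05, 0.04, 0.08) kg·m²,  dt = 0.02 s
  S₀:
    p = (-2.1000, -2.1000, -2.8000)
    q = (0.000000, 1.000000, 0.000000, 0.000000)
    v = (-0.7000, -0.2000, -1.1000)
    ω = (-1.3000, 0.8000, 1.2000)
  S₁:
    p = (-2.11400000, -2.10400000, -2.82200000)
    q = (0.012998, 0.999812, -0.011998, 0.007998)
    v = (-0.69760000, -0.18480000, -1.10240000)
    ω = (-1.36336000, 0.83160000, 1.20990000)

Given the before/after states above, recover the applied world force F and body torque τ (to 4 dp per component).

rate change Δω = (-0.06336000, 0.03160000, 0.00990000)
ω₀×(Iω₀) = (0.0384, 0.0468, 0.0104)
applied torque τ = (-0.1200, 0.1100, 0.0500)
Δv = v₁−v₀ = (0.00240000, 0.01520000, -0.00240000)
applied force F = (0.3000, 1.9000, -0.3000)

F = (0.3000, 1.9000, -0.3000)
τ = (-0.1200, 0.1100, 0.0500)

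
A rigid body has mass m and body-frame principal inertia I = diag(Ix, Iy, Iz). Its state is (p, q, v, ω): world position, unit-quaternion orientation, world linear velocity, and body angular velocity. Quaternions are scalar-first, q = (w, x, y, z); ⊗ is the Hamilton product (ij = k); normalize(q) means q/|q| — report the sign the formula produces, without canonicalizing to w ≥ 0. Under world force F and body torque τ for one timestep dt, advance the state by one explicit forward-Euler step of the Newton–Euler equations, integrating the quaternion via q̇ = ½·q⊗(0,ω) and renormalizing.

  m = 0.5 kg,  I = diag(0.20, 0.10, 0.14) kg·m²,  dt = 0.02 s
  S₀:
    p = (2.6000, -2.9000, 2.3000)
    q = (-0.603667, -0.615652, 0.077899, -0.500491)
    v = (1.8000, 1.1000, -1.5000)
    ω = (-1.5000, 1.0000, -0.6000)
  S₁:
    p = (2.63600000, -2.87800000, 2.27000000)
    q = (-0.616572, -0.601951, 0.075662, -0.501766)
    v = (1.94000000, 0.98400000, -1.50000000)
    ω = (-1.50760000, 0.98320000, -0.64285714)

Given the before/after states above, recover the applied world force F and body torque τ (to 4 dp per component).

F = (3.5000, -2.9000, 0.0000)
τ = (-0.1000, -0.0300, -0.1500)

Δv = v₁−v₀ = (0.14000000, -0.11600000, 0.00000000)
F = m·Δv/dt = (3.5000, -2.9000, 0.0000)
Δω = ω₁−ω₀ = (-0.00760000, -0.01680000, -0.04285714)
applied torque τ = (-0.1000, -0.0300, -0.1500)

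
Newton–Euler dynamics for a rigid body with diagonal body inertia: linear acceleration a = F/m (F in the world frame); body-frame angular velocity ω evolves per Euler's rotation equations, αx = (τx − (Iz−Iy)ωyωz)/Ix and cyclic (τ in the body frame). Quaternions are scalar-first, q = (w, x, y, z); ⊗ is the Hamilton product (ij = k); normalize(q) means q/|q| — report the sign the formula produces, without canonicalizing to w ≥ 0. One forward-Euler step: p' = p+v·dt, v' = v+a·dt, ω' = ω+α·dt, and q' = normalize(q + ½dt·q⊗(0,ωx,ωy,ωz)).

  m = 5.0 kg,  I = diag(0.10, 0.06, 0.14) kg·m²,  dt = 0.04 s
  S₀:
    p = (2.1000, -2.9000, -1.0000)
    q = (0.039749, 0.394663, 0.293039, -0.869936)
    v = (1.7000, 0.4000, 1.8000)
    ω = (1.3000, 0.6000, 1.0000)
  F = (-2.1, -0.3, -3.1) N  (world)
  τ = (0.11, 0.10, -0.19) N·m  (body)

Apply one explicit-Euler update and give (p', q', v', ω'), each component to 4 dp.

ω×(Iω) gyroscopic = (0.0480, -0.0520, -0.0312)
(τ − ω×Iω)/I = (0.6200, 2.5333, -1.1343)
ω + α·dt = (1.3248, 0.7013, 0.9546)
Hamilton product q⊗(0,ω) = (0.1810507, 0.8666743, -1.5017304, -0.1044039)
q + ½dt·q⊗(0,ω), renormalized = (0.0433, 0.4117, 0.2628, -0.8715)
p + v·dt = (2.1680, -2.8840, -0.9280)
new velocity v' = (1.6832, 0.3976, 1.7752)

p' = (2.1680, -2.8840, -0.9280)
q' = (0.0433, 0.4117, 0.2628, -0.8715)
v' = (1.6832, 0.3976, 1.7752)
ω' = (1.3248, 0.7013, 0.9546)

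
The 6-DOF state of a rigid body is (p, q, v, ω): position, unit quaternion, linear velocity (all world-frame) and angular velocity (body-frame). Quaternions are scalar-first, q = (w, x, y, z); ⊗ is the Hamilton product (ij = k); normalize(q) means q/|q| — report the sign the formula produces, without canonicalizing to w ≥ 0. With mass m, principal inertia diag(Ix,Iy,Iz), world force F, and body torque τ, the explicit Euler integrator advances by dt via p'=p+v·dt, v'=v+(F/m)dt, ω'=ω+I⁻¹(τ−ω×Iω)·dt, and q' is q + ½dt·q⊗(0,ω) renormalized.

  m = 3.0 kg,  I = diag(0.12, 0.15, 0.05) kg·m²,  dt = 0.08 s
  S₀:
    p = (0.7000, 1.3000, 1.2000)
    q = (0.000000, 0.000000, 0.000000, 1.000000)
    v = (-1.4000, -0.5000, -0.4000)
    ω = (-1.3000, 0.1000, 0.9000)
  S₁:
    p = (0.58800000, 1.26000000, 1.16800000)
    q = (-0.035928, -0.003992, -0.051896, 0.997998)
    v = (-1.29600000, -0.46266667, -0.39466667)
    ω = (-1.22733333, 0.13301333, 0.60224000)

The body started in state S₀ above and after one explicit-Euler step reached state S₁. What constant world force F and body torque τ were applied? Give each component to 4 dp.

F = (3.9000, 1.4000, 0.2000)
τ = (0.1000, -0.0200, -0.1900)

velocity change Δv = (0.10400000, 0.03733333, 0.00533333)
applied force F = (3.9000, 1.4000, 0.2000)
rate change Δω = (0.07266667, 0.03301333, -0.29776000)
applied torque τ = (0.1000, -0.0200, -0.1900)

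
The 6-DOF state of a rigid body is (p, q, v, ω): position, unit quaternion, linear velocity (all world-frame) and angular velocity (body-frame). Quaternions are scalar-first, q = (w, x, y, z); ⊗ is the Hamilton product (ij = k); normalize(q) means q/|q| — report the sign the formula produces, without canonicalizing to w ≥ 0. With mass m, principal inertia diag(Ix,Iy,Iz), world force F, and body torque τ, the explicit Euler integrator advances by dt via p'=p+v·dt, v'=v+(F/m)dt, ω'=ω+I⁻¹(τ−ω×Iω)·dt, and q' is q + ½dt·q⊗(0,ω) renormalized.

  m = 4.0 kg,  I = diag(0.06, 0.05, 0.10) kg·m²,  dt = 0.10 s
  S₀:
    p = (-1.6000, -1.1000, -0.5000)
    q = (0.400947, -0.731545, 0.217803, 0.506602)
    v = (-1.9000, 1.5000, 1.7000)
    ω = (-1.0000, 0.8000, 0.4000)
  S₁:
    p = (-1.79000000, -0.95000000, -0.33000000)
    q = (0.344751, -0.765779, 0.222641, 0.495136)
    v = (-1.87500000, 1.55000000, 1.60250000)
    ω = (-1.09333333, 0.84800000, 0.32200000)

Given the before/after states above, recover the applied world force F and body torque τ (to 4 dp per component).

F = (1.0000, 2.0000, -3.9000)
τ = (-0.0400, 0.0400, -0.0700)

velocity change Δv = (0.02500000, 0.05000000, -0.09750000)
m·(v₁−v₀)/dt = (1.0000, 2.0000, -3.9000)
rate change Δω = (-0.09333333, 0.04800000, -0.07800000)
I·α + gyro = (-0.0400, 0.0400, -0.0700)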